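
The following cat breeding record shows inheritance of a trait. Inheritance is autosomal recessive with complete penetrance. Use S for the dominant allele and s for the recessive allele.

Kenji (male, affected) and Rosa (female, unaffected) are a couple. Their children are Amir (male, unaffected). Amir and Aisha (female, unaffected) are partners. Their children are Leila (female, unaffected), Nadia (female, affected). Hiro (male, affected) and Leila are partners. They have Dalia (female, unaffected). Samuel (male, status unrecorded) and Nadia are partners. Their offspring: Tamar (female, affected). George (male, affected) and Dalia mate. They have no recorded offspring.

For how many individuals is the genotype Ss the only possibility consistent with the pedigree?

Obligate heterozygotes: Amir is unaffected so carries S and received s from Kenji (ss), so Amir is Ss; Aisha is unaffected so carries S and passed s to Nadia (ss), so Aisha is Ss; Dalia is unaffected so carries S and received s from Hiro (ss), so Dalia is Ss.
Every other individual is either homozygous by phenotype or has at least one consistent homozygous assignment, so the count is 3.

3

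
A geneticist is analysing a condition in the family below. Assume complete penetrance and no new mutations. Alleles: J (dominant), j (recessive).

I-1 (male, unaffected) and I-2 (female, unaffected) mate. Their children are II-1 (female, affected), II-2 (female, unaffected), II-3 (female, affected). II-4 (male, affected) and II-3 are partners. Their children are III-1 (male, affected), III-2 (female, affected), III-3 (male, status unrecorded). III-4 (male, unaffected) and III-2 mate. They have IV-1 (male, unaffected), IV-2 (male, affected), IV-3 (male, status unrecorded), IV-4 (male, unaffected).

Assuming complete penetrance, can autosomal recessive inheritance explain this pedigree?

A consistent assignment under autosomal recessive exists: I-1 Jj, I-2 Jj, II-1 jj, II-2 JJ, II-3 jj, II-4 jj, III-1 jj, III-2 jj, III-3 jj, III-4 Jj, IV-1 Jj, IV-2 jj, IV-3 Jj, IV-4 Jj.
In this assignment every recorded phenotype matches its genotype and every non-founder's genotype is obtainable from its parents' genotypes, so the pedigree is consistent.

Yes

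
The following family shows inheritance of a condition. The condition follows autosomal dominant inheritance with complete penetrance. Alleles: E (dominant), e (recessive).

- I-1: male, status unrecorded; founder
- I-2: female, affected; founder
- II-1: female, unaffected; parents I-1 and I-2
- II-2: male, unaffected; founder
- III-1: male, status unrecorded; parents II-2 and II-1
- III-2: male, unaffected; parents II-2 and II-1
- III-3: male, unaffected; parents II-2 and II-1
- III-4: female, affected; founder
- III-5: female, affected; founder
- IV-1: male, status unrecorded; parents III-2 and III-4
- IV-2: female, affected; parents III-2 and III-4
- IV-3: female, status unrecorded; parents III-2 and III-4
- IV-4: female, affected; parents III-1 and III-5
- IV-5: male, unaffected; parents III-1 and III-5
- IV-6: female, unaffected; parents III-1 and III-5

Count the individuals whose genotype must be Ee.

4

Obligate heterozygotes: I-2 is affected so carries E and passed e to II-1 (ee), so I-2 is Ee; III-5 is affected so carries E and passed e to IV-5 (ee), so III-5 is Ee; IV-2 is affected so carries E and received e from III-2 (ee), so IV-2 is Ee; IV-4 is affected so carries E and received e from III-1 (ee), so IV-4 is Ee.
Every other individual is either homozygous by phenotype or has at least one consistent homozygous assignment, so the count is 4.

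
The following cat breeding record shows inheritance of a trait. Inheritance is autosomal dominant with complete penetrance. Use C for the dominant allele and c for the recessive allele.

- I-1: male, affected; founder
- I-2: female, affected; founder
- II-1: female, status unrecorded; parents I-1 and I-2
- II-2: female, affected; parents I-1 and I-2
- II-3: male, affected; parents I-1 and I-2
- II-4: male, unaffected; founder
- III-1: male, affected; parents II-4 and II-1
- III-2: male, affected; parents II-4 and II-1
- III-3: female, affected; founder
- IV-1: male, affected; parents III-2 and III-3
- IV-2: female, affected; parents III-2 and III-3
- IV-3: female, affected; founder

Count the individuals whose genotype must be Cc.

Obligate heterozygotes: III-1 is affected so carries C and received c from II-4 (cc), so III-1 is Cc; III-2 is affected so carries C and received c from II-4 (cc), so III-2 is Cc.
Every other individual is either homozygous by phenotype or has at least one consistent homozygous assignment, so the count is 2.

2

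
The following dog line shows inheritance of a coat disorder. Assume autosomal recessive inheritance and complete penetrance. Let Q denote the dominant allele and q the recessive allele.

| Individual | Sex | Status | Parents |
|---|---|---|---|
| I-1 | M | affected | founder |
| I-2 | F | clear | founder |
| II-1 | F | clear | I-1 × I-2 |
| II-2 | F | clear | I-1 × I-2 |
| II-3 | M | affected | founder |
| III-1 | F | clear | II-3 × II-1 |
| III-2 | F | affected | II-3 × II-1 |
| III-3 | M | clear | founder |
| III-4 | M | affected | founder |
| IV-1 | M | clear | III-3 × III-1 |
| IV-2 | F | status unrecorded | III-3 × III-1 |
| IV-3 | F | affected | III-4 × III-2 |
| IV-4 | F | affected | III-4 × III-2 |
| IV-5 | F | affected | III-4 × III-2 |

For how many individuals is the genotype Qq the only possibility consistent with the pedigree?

3

Obligate heterozygotes: II-1 is clear so carries Q and received q from I-1 (qq), so II-1 is Qq; II-2 is clear so carries Q and received q from I-1 (qq), so II-2 is Qq; III-1 is clear so carries Q and received q from II-3 (qq), so III-1 is Qq.
Every other individual is either homozygous by phenotype or has at least one consistent homozygous assignment, so the count is 3.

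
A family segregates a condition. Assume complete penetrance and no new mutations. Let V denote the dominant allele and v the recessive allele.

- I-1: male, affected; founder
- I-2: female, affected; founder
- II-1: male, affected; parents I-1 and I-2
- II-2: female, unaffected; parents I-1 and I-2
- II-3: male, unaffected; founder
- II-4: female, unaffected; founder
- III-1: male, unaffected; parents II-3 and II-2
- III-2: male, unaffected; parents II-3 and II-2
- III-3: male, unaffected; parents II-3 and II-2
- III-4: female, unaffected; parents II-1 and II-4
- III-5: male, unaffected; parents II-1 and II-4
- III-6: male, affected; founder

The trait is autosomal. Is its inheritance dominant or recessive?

I-1 and I-2 are both affected yet have an unaffected child II-2. Under a recessive model two affected parents are homozygous and every child would be affected, so the trait cannot be recessive.

dominant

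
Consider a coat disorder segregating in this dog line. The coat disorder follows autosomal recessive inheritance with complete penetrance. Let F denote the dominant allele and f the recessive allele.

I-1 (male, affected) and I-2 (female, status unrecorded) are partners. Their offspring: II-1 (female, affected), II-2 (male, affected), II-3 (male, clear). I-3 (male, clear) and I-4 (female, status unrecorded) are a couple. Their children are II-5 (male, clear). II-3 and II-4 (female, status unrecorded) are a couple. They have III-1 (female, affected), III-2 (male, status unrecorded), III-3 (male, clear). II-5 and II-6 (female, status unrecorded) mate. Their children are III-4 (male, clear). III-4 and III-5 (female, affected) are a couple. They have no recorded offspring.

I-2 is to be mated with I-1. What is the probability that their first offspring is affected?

I-2 passed F to II-3 (Ff, whose f came from I-1) and passed f to II-1 (ff), so I-2 is Ff.
I-1 is affected, so I-1 is ff.
The cross gives 1/2 Ff : 1/2 ff, so P(offspring is affected) = 1/2.

1/2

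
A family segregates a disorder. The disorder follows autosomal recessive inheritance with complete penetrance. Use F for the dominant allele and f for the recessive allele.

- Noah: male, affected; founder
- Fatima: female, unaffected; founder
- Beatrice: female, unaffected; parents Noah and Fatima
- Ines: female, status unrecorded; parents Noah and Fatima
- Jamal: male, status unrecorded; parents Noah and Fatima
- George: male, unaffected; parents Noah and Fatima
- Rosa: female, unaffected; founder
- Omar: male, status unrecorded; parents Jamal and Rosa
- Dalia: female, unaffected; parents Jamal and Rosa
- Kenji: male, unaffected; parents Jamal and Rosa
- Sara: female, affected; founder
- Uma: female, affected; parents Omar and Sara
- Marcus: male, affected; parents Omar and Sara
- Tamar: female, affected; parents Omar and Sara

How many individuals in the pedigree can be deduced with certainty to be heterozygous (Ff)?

2

Obligate heterozygotes: Beatrice is unaffected so carries F and received f from Noah (ff), so Beatrice is Ff; George is unaffected so carries F and received f from Noah (ff), so George is Ff.
Every other individual is either homozygous by phenotype or has at least one consistent homozygous assignment, so the count is 2.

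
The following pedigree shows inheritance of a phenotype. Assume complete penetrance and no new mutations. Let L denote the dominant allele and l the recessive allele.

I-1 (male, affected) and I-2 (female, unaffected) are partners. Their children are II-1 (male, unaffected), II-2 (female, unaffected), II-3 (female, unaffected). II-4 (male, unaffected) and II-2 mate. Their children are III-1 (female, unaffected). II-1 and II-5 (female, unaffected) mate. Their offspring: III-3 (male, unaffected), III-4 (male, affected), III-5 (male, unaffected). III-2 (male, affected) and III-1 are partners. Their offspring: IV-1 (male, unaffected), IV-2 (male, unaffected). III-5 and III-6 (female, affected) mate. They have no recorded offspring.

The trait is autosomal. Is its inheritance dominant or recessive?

II-1 and II-5 are both unaffected yet have an affected child III-4. Under dominance, an affected child requires at least one affected parent, so the trait cannot be dominant.

recessive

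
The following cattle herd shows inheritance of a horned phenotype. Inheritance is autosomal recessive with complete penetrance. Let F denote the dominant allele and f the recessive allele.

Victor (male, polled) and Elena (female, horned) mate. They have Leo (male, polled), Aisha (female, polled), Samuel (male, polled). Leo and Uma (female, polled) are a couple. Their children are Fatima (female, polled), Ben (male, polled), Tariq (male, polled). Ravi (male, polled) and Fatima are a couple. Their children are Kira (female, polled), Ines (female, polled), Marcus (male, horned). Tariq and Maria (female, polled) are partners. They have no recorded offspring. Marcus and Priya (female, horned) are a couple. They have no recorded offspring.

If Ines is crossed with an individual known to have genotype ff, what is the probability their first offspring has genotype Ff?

2/3

Ravi is polled so carries F and passed f to Marcus (ff), so Ravi is Ff.
Fatima is polled so carries F and passed f to Marcus (ff), so Fatima is Ff.
Ines is a polled offspring of Ravi (Ff) × Fatima (Ff), whose cross gives 1/4 FF : 1/2 Ff : 1/4 ff; conditioning on being polled, Ines is FF with probability 1/3, Ff with probability 2/3.
Summing over parental genotype combinations, P(offspring has genotype Ff) = 1/3·1 + 2/3·1/2 = 2/3.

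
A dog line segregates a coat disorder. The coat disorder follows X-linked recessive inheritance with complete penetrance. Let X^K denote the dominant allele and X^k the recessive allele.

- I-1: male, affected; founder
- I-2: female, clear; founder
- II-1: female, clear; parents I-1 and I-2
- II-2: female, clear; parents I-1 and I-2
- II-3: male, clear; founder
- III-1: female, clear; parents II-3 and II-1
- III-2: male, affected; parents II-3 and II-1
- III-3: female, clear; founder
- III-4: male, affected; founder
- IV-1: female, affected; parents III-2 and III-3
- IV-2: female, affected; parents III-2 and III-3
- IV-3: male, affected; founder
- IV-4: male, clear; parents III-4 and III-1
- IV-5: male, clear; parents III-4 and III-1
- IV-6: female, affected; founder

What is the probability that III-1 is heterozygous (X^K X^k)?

1/5

II-3 is clear, so II-3 is X^K Y.
II-1 is clear so carries K and received k from I-1 (X^k Y), so II-1 is X^K X^k.
Their cross gives offspring ratios 1/2 X^K X^K : 1/2 X^K X^k. Conditioning on III-1 being clear, P(X^K X^k) = 1/2 / 1 = 1/2 before taking III-1's own offspring into account.
III-4 is affected, so III-4 is X^k Y.
Now use III-1's offspring. Probability of each recorded status — clear son IV-4: 1/2 if III-1 is X^K X^k, 1 if X^K X^K; clear son IV-5: 1/2 if III-1 is X^K X^k, 1 if X^K X^K.
Bayes: P(X^K X^k) = 1/2·1/4 / (1/2·1/4 + 1/2·1) = 1/5.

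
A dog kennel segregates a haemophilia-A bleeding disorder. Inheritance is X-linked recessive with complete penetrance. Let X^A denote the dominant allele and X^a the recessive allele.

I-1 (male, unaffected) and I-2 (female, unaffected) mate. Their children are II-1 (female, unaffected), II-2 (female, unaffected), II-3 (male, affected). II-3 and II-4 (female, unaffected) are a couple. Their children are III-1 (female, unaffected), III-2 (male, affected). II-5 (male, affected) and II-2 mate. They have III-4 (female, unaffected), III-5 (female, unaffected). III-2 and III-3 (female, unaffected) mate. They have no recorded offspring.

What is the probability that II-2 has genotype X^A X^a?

1/5

I-1 is unaffected, so I-1 is X^A Y.
I-2 is unaffected so carries A and passed a to II-3 (X^a Y), so I-2 is X^A X^a.
Their cross gives offspring ratios 1/2 X^A X^A : 1/2 X^A X^a. Conditioning on II-2 being unaffected, P(X^A X^a) = 1/2 / 1 = 1/2 before taking II-2's own offspring into account.
II-5 is affected, so II-5 is X^a Y.
Now use II-2's offspring. Probability of each recorded status — unaffected daughter III-4: 1/2 if II-2 is X^A X^a, 1 if X^A X^A; unaffected daughter III-5: 1/2 if II-2 is X^A X^a, 1 if X^A X^A.
Bayes: P(X^A X^a) = 1/2·1/4 / (1/2·1/4 + 1/2·1) = 1/5.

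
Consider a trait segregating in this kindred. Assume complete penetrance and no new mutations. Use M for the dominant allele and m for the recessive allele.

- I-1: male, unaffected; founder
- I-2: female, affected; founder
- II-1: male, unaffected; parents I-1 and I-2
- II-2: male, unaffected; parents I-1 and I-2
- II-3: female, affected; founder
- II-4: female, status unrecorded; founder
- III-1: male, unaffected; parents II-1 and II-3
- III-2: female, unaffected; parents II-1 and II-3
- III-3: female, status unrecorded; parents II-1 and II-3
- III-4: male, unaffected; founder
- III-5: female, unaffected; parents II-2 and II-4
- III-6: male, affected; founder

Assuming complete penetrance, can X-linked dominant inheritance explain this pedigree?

Yes

A consistent assignment under X-linked dominant exists: I-1 X^m Y, I-2 X^M X^m, II-1 X^m Y, II-2 X^m Y, II-3 X^M X^m, II-4 X^M X^m, III-1 X^m Y, III-2 X^m X^m, III-3 X^M X^m, III-4 X^m Y, III-5 X^m X^m, III-6 X^M Y.
In this assignment every recorded phenotype matches its genotype and every non-founder's genotype is obtainable from its parents' genotypes, so the pedigree is consistent.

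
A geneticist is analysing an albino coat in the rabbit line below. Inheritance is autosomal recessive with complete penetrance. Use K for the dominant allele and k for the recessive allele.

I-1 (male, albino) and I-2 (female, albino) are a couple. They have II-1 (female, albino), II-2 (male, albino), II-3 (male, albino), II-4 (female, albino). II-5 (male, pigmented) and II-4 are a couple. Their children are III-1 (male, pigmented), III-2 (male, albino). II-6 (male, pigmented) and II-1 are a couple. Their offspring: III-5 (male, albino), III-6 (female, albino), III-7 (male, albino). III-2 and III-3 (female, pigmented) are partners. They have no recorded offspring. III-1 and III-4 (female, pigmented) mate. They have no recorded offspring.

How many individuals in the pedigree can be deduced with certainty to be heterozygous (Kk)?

Obligate heterozygotes: II-5 is pigmented so carries K and passed k to III-2 (kk), so II-5 is Kk; II-6 is pigmented so carries K and passed k to III-5 (kk), so II-6 is Kk; III-1 is pigmented so carries K and received k from II-4 (kk), so III-1 is Kk.
Every other individual is either homozygous by phenotype or has at least one consistent homozygous assignment, so the count is 3.

3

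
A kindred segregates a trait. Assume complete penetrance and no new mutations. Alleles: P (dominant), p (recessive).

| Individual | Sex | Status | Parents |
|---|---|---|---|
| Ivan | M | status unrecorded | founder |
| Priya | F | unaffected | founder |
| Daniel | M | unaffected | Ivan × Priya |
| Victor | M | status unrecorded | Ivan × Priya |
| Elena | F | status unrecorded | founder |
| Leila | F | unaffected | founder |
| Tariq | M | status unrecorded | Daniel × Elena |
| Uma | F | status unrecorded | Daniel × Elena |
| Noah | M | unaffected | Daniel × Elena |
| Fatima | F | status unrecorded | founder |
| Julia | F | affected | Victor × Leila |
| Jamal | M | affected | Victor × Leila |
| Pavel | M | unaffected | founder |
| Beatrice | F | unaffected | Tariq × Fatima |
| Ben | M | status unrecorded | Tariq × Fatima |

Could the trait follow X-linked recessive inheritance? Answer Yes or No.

Yes

A consistent assignment under X-linked recessive exists: Ivan X^P Y, Priya X^P X^p, Daniel X^P Y, Victor X^p Y, Elena X^P X^P, Leila X^P X^p, Tariq X^P Y, Uma X^P X^P, Noah X^P Y, Fatima X^P X^P, Julia X^p X^p, Jamal X^p Y, Pavel X^P Y, Beatrice X^P X^P, Ben X^P Y.
In this assignment every recorded phenotype matches its genotype and every non-founder's genotype is obtainable from its parents' genotypes, so the pedigree is consistent.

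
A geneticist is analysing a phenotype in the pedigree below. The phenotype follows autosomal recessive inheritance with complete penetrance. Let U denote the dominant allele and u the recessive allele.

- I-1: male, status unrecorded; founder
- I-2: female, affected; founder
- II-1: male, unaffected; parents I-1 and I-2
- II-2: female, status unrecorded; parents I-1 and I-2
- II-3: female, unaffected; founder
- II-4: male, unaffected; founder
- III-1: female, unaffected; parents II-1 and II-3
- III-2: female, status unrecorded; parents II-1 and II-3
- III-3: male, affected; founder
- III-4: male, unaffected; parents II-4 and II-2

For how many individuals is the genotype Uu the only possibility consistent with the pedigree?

1

Obligate heterozygotes: II-1 is unaffected so carries U and received u from I-2 (uu), so II-1 is Uu.
Every other individual is either homozygous by phenotype or has at least one consistent homozygous assignment, so the count is 1.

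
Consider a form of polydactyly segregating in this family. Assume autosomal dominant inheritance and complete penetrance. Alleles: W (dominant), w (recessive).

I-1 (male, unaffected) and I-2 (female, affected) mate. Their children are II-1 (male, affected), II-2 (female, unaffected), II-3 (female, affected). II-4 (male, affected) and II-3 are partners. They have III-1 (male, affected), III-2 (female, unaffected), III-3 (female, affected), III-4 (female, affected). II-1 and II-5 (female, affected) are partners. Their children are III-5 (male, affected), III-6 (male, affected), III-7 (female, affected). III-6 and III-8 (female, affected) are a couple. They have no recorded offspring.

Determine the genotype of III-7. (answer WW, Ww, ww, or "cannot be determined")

cannot be determined

III-7's phenotype allows WW or Ww, and no parent or child forces a single allele at both positions; consistent genotype assignments exist with III-7 as WW or Ww.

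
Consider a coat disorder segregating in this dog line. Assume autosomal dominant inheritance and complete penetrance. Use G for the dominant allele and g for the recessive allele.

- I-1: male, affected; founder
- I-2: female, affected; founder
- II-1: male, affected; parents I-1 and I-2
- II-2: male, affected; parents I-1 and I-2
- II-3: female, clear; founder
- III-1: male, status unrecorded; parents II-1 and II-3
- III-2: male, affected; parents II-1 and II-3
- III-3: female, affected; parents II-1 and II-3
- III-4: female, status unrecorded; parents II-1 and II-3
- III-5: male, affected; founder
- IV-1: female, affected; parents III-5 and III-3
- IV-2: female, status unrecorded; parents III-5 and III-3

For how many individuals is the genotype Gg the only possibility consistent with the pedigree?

Obligate heterozygotes: III-2 is affected so carries G and received g from II-3 (gg), so III-2 is Gg; III-3 is affected so carries G and received g from II-3 (gg), so III-3 is Gg.
Every other individual is either homozygous by phenotype or has at least one consistent homozygous assignment, so the count is 2.

2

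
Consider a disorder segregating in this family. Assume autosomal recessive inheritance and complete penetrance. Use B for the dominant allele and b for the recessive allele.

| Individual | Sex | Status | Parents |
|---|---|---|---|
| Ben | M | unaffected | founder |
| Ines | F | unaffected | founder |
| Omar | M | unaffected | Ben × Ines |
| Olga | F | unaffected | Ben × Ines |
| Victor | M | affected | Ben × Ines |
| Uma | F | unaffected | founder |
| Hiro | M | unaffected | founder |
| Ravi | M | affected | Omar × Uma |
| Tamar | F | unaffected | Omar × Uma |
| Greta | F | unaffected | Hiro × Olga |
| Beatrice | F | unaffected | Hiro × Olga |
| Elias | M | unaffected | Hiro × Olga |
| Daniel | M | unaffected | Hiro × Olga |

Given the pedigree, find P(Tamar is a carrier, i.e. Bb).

2/3

Omar is unaffected so carries B and passed b to Ravi (bb), so Omar is Bb.
Uma is unaffected so carries B and passed b to Ravi (bb), so Uma is Bb.
Their cross gives offspring ratios 1/4 BB : 1/2 Bb : 1/4 bb. Conditioning on Tamar being unaffected, P(Bb) = 1/2 / 3/4 = 2/3.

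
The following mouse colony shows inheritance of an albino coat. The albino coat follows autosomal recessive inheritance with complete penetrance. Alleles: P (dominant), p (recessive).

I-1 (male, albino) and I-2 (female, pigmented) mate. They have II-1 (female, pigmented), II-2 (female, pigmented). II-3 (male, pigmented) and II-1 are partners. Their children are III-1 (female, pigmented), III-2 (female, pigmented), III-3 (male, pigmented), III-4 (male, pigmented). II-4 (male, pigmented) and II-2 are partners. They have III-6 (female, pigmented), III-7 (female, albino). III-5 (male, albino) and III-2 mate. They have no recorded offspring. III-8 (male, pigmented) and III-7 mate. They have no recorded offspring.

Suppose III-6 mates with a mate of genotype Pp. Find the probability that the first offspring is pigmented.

II-4 is pigmented so carries P and passed p to III-7 (pp), so II-4 is Pp.
II-2 is pigmented so carries P and received p from I-1 (pp), so II-2 is Pp.
III-6 is a pigmented offspring of II-4 (Pp) × II-2 (Pp), whose cross gives 1/4 PP : 1/2 Pp : 1/4 pp; conditioning on being pigmented, III-6 is PP with probability 1/3, Pp with probability 2/3.
Summing over parental genotype combinations, P(offspring is pigmented) = 1/3·1 + 2/3·3/4 = 5/6.

5/6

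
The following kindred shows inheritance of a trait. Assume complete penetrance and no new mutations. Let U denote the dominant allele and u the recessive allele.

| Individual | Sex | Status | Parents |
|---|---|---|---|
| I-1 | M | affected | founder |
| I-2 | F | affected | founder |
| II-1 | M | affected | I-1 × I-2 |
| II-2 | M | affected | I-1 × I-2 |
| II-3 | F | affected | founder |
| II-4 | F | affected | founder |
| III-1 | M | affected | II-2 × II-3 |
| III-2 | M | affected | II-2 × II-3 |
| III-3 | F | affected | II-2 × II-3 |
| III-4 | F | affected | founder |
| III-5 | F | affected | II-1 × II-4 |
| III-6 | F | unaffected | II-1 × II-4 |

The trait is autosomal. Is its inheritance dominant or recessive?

dominant

II-1 and II-4 are both affected yet have an unaffected child III-6. Under a recessive model two affected parents are homozygous and every child would be affected, so the trait cannot be recessive.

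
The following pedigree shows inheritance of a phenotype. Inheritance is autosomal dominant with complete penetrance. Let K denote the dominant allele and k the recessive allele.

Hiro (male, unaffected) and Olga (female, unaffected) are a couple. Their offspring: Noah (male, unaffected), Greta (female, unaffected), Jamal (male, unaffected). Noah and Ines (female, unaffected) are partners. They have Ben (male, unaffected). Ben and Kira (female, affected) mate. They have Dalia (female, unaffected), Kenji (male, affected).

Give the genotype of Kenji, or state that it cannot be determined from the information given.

Kk

From phenotype alone, Kenji is KK or Kk.
Kenji is affected so carries K and received k from Ben (kk), so Kenji is Kk.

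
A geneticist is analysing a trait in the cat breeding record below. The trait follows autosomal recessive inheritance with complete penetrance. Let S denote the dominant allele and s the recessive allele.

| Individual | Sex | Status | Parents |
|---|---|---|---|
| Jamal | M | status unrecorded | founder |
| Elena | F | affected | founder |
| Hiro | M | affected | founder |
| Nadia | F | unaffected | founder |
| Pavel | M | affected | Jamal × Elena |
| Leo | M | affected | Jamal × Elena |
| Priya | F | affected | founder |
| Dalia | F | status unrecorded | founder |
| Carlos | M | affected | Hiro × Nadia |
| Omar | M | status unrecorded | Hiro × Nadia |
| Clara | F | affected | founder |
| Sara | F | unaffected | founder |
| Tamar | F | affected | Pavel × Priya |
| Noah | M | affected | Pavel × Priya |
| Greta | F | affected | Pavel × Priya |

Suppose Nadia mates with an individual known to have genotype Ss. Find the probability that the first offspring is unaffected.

3/4

Nadia is unaffected so carries S and passed s to Carlos (ss), so Nadia is Ss.
The cross gives 1/4 SS : 1/2 Ss : 1/4 ss, so P(offspring is unaffected) = 3/4.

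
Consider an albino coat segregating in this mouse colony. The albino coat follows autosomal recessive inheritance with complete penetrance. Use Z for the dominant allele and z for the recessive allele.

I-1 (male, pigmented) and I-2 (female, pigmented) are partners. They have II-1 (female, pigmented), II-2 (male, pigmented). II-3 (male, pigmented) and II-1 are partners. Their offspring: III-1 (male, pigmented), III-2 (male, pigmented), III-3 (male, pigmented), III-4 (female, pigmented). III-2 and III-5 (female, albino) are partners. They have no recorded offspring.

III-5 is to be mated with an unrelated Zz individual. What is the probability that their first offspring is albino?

III-5 is albino, so III-5 is zz.
The cross gives 1/2 Zz : 1/2 zz, so P(offspring is albino) = 1/2.

1/2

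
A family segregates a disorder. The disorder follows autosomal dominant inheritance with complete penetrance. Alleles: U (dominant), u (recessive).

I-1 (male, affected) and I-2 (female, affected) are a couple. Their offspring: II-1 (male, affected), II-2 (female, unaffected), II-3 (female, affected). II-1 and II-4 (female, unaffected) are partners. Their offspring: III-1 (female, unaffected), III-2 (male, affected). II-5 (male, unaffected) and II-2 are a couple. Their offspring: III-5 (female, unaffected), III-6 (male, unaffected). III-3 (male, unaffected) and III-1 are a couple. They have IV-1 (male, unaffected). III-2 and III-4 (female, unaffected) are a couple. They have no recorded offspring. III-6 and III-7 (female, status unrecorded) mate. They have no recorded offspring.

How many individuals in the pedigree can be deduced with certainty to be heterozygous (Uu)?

4

Obligate heterozygotes: I-1 is affected so carries U and passed u to II-2 (uu), so I-1 is Uu; I-2 is affected so carries U and passed u to II-2 (uu), so I-2 is Uu; II-1 is affected so carries U and passed u to III-1 (uu), so II-1 is Uu; III-2 is affected so carries U and received u from II-4 (uu), so III-2 is Uu.
Every other individual is either homozygous by phenotype or has at least one consistent homozygous assignment, so the count is 4.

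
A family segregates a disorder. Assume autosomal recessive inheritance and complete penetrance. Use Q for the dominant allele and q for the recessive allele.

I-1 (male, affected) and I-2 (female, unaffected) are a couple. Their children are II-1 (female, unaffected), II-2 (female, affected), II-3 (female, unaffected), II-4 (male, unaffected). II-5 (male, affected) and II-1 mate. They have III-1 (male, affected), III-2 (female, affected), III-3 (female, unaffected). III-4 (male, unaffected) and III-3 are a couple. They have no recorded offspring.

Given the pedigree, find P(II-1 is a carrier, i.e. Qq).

II-1 is unaffected so carries Q and received q from I-1 (qq), so II-1 is Qq, giving P(Qq) = 1.

1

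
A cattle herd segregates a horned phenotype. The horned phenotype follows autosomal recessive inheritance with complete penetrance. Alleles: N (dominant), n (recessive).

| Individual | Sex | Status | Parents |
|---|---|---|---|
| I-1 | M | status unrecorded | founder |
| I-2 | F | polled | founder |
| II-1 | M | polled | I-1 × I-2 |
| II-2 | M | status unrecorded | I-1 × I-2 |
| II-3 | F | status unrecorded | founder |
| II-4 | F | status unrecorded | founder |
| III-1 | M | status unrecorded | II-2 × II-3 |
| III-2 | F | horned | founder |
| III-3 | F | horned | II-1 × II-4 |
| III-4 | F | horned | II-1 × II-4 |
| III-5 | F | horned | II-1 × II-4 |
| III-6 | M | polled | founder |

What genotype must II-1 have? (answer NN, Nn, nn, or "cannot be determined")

Nn

From phenotype alone, II-1 is NN or Nn.
II-1 is polled so carries N and passed n to III-3 (nn), so II-1 is Nn.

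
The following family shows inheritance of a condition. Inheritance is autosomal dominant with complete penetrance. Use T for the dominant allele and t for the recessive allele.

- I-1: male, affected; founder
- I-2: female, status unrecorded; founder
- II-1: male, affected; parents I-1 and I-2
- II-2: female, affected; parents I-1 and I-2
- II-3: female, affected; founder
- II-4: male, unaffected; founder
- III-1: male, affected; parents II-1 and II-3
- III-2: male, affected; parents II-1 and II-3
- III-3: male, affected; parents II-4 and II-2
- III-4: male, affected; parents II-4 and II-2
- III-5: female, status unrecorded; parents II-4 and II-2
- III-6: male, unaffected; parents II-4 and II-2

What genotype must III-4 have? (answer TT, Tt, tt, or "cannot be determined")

Tt

From phenotype alone, III-4 is TT or Tt.
III-4 is affected so carries T and received t from II-4 (tt), so III-4 is Tt.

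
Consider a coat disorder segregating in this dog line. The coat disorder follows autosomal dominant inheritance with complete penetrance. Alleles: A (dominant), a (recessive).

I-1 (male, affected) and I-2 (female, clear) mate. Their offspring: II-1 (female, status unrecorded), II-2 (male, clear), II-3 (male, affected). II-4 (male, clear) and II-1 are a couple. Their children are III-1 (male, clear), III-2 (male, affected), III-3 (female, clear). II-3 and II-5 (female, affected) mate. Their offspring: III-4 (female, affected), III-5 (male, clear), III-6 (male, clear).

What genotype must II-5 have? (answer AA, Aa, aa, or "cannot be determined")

Aa

From phenotype alone, II-5 is AA or Aa.
II-5 is affected so carries A and passed a to III-5 (aa), so II-5 is Aa.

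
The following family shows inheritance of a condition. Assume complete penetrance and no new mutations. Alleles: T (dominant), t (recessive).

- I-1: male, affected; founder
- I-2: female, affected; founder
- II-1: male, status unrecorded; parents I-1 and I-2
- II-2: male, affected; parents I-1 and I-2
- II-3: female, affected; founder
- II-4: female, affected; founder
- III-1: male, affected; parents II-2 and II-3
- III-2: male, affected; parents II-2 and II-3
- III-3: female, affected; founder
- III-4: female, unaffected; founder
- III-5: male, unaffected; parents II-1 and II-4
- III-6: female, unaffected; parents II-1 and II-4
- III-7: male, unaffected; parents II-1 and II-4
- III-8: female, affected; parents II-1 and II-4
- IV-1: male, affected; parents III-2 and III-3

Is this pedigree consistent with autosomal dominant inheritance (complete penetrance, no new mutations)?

Yes

A consistent assignment under autosomal dominant exists: I-1 TT, I-2 Tt, II-1 Tt, II-2 TT, II-3 TT, II-4 Tt, III-1 TT, III-2 TT, III-3 TT, III-4 tt, III-5 tt, III-6 tt, III-7 tt, III-8 TT, IV-1 TT.
In this assignment every recorded phenotype matches its genotype and every non-founder's genotype is obtainable from its parents' genotypes, so the pedigree is consistent.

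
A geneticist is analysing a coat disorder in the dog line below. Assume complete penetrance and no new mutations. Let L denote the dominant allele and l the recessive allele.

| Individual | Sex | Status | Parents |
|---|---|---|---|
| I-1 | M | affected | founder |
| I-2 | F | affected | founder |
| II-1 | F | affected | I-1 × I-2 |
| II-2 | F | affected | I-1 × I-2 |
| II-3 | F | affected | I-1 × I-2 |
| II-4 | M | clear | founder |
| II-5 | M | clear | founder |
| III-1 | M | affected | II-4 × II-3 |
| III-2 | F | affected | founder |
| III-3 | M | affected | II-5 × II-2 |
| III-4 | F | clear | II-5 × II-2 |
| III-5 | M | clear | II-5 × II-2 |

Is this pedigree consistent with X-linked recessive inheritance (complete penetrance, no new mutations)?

No

Under X-linked recessive, III-5 (clear, male) cannot arise from II-5 (clear) × II-2 (affected).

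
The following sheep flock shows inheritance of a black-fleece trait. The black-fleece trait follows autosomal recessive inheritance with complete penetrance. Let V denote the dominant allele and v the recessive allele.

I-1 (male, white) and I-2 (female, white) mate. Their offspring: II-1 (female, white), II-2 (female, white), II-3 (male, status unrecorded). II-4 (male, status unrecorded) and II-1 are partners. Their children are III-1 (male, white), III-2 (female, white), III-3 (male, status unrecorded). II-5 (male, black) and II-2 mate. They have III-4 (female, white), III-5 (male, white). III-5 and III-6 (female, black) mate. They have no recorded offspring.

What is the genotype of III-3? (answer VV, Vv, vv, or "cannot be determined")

III-3's phenotype is unrecorded, and no parent or child forces a single allele at both positions; consistent genotype assignments exist with III-3 as VV or Vv or vv.

cannot be determined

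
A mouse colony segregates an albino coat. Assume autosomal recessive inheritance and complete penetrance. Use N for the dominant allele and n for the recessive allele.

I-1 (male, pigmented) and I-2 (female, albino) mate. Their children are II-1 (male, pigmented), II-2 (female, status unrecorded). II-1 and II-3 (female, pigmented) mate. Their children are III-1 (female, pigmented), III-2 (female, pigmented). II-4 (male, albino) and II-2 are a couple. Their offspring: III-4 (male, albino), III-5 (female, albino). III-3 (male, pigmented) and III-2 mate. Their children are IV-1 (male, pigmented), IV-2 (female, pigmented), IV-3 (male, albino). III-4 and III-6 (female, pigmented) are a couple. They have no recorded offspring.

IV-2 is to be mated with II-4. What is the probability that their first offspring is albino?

1/3

III-3 is pigmented so carries N and passed n to IV-3 (nn), so III-3 is Nn.
III-2 is pigmented so carries N and passed n to IV-3 (nn), so III-2 is Nn.
IV-2 is a pigmented offspring of III-3 (Nn) × III-2 (Nn), whose cross gives 1/4 NN : 1/2 Nn : 1/4 nn; conditioning on being pigmented, IV-2 is NN with probability 1/3, Nn with probability 2/3.
II-4 is albino, so II-4 is nn.
Summing over parental genotype combinations, P(offspring is albino) = 2/3·1/2 = 1/3.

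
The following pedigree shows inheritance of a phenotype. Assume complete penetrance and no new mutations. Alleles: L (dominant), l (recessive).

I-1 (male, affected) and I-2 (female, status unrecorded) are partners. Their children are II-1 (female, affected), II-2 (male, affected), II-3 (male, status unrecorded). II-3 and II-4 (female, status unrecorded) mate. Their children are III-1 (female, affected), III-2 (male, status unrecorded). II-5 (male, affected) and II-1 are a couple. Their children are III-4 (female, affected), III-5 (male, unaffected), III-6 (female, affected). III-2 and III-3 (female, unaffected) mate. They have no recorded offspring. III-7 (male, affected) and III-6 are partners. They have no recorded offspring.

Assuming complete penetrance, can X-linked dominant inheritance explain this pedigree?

A consistent assignment under X-linked dominant exists: I-1 X^L Y, I-2 X^L X^l, II-1 X^L X^l, II-2 X^L Y, II-3 X^L Y, II-4 X^L X^L, II-5 X^L Y, III-1 X^L X^L, III-2 X^L Y, III-3 X^l X^l, III-4 X^L X^L, III-5 X^l Y, III-6 X^L X^L, III-7 X^L Y.
In this assignment every recorded phenotype matches its genotype and every non-founder's genotype is obtainable from its parents' genotypes, so the pedigree is consistent.

Yes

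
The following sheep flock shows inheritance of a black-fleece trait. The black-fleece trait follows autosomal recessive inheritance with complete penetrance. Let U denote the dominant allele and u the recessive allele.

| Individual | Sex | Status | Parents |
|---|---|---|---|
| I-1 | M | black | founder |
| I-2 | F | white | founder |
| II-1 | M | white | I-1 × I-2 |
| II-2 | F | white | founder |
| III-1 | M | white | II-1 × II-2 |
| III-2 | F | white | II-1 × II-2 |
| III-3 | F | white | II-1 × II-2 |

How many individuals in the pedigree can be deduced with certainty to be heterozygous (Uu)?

1

Obligate heterozygotes: II-1 is white so carries U and received u from I-1 (uu), so II-1 is Uu.
Every other individual is either homozygous by phenotype or has at least one consistent homozygous assignment, so the count is 1.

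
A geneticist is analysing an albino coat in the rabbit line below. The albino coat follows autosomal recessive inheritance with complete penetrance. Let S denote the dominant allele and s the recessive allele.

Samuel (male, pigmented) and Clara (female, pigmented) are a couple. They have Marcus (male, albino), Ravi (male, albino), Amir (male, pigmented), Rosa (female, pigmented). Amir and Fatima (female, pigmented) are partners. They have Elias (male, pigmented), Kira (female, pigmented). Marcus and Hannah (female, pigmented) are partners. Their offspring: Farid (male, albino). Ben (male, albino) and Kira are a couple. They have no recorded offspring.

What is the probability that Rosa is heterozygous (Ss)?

Samuel is pigmented so carries S and passed s to Marcus (ss), so Samuel is Ss.
Clara is pigmented so carries S and passed s to Marcus (ss), so Clara is Ss.
Their cross gives offspring ratios 1/4 SS : 1/2 Ss : 1/4 ss. Conditioning on Rosa being pigmented, P(Ss) = 1/2 / 3/4 = 2/3.

2/3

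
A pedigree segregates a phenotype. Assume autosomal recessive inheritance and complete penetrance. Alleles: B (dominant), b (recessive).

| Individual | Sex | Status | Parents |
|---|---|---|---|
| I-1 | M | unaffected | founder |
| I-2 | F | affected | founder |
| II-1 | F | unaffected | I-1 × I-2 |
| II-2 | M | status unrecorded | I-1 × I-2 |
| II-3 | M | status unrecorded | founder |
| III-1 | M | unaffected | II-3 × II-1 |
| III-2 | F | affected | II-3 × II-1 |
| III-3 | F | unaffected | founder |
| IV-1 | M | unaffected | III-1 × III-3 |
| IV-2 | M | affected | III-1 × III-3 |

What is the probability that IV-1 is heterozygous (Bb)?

III-1 is unaffected so carries B and passed b to IV-2 (bb), so III-1 is Bb.
III-3 is unaffected so carries B and passed b to IV-2 (bb), so III-3 is Bb.
Their cross gives offspring ratios 1/4 BB : 1/2 Bb : 1/4 bb. Conditioning on IV-1 being unaffected, P(Bb) = 1/2 / 3/4 = 2/3.

2/3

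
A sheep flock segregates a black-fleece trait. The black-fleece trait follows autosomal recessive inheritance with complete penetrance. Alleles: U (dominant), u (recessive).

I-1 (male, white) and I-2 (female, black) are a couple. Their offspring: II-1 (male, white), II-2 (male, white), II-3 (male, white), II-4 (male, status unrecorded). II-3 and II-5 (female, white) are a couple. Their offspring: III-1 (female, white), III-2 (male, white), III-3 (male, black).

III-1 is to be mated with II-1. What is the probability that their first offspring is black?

II-3 is white so carries U and received u from I-2 (uu), so II-3 is Uu.
II-5 is white so carries U and passed u to III-3 (uu), so II-5 is Uu.
III-1 is a white offspring of II-3 (Uu) × II-5 (Uu), whose cross gives 1/4 UU : 1/2 Uu : 1/4 uu; conditioning on being white, III-1 is UU with probability 1/3, Uu with probability 2/3.
II-1 is white so carries U and received u from I-2 (uu), so II-1 is Uu.
Summing over parental genotype combinations, P(offspring is black) = 2/3·1/4 = 1/6.

1/6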